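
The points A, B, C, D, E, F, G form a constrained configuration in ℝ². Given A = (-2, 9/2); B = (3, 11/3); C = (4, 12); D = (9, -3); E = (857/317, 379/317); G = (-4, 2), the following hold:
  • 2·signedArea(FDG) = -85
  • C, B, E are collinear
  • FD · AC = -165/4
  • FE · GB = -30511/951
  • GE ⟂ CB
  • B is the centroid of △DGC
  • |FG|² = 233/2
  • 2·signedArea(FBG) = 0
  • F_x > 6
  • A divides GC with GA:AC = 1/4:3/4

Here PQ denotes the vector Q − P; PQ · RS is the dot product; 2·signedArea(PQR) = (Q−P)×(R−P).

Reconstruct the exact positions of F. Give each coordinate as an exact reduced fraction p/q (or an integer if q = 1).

1. F_x = 13/2  [2·signedArea(FBG) = 0 ∩ 2·signedArea(FDG) = -85]
2. F_y = 9/2  [2·signedArea(FBG) = 0 ∩ 2·signedArea(FDG) = -85]
   → F = (13/2, 9/2)

F = (13/2, 9/2)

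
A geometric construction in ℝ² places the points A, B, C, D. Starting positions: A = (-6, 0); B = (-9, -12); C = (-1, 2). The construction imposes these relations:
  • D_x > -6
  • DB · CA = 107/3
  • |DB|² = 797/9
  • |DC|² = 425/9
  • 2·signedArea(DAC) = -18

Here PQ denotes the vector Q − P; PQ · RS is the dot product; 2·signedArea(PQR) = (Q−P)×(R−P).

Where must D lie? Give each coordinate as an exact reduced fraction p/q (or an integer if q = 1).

1. D_x = -16/3  [DB · CA = 107/3 ∩ 2·signedArea(DAC) = -18]
2. D_y = -10/3  [DB · CA = 107/3 ∩ 2·signedArea(DAC) = -18]
   → D = (-16/3, -10/3)

D = (-16/3, -10/3)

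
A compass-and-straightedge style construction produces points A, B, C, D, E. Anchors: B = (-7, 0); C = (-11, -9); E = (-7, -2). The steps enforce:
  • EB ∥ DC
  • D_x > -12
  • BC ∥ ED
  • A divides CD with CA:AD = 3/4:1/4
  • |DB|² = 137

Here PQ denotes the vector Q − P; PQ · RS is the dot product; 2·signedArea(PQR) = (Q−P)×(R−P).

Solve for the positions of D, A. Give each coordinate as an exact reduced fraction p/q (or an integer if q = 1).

A = (-11, -21/2)
D = (-11, -11)

1. D_x = -11  [EB ∥ DC ∩ BC ∥ ED]
2. D_y = -11  [EB ∥ DC ∩ BC ∥ ED]
   → D = (-11, -11)
3. A_x = -11  [A divides CD with CA:AD = 3/4:1/4]
4. A_y = -21/2  [A divides CD with CA:AD = 3/4:1/4]
   → A = (-11, -21/2)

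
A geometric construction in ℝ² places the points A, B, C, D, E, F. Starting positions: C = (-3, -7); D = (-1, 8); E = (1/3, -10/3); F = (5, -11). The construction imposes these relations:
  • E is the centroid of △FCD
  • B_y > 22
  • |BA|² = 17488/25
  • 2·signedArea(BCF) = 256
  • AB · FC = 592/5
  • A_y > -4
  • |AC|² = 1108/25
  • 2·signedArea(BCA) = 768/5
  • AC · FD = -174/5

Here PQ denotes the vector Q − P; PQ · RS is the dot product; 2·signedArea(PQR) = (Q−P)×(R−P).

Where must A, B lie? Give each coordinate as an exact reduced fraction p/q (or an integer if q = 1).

A = (13/5, -17/5)
B = (1, 23)

1. A_x = 13/5  [line 6·x + -19·y + -401/5 = 0 ∩ |AC|² = 1108/25]
2. A_y = -17/5  [line 6·x + -19·y + -401/5 = 0 ∩ |AC|² = 1108/25]
   → A = (13/5, -17/5)
3. B_x = 1  [AB · FC = 592/5 ∩ 2·signedArea(BCA) = 768/5]
4. B_y = 23  [AB · FC = 592/5 ∩ 2·signedArea(BCA) = 768/5]
   → B = (1, 23)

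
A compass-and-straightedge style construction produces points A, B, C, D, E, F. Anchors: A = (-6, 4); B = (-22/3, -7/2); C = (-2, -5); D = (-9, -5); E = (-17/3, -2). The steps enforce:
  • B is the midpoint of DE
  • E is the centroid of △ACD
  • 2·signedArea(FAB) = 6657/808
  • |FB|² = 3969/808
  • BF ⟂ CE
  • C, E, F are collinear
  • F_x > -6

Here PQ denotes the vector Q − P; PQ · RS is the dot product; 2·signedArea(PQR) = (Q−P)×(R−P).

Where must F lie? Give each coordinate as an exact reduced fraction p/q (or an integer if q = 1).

1. F_x = -7187/1212  [C, E, F are collinear ∩ BF ⟂ CE]
2. F_y = -721/404  [C, E, F are collinear ∩ BF ⟂ CE]
   → F = (-7187/1212, -721/404)

F = (-7187/1212, -721/404)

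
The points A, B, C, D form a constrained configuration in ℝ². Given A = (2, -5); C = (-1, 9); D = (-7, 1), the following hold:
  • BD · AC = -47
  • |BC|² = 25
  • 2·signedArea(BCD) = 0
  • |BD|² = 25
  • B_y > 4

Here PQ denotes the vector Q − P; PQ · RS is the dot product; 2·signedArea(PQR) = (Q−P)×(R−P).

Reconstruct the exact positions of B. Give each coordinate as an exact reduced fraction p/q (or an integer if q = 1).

1. B_x = -4  [2·signedArea(BCD) = 0 ∩ BD · AC = -47]
2. B_y = 5  [2·signedArea(BCD) = 0 ∩ BD · AC = -47]
   → B = (-4, 5)

B = (-4, 5)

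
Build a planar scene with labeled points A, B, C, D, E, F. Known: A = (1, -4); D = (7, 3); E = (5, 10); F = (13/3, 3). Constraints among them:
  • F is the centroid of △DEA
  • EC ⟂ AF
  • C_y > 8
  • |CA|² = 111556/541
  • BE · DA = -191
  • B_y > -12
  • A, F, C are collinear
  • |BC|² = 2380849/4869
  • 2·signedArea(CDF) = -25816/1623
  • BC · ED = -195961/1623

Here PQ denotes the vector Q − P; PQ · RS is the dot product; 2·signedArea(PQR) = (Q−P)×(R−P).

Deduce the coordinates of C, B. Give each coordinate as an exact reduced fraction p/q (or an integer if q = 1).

1. C_x = 3881/541  [A, F, C are collinear ∩ EC ⟂ AF]
2. C_y = 4850/541  [A, F, C are collinear ∩ EC ⟂ AF]
   → C = (3881/541, 4850/541)
3. B_x = -7/3  [BE · DA = -191 ∩ BC · ED = -195961/1623]
4. B_y = -11  [BE · DA = -191 ∩ BC · ED = -195961/1623]
   → B = (-7/3, -11)

B = (-7/3, -11)
C = (3881/541, 4850/541)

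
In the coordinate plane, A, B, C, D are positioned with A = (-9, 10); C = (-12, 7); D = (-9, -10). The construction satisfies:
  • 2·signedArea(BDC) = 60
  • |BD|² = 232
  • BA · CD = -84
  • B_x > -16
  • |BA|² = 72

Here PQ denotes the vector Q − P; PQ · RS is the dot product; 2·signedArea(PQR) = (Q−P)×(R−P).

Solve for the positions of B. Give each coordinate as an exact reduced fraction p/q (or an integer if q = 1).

B = (-15, 4)

1. B_x = -15  [BA · CD = -84 ∩ 2·signedArea(BDC) = 60]
2. B_y = 4  [BA · CD = -84 ∩ 2·signedArea(BDC) = 60]
   → B = (-15, 4)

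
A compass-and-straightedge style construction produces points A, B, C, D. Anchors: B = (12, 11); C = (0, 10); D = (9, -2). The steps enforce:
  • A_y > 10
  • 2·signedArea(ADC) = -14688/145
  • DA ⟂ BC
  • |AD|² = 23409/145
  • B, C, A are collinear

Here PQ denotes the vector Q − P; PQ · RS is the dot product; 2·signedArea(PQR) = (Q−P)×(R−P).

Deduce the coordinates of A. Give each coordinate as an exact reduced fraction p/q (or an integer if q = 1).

1. A_x = 1152/145  [B, C, A are collinear ∩ DA ⟂ BC]
2. A_y = 1546/145  [B, C, A are collinear ∩ DA ⟂ BC]
   → A = (1152/145, 1546/145)

A = (1152/145, 1546/145)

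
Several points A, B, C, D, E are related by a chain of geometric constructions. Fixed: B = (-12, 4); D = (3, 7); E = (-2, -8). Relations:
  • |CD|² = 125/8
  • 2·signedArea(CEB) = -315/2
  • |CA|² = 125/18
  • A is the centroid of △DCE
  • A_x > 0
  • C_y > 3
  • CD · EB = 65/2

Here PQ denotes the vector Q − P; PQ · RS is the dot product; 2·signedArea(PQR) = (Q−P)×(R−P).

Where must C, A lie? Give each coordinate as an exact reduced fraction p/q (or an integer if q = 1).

1. C_x = 7/4  [CD · EB = 65/2 ∩ 2·signedArea(CEB) = -315/2]
2. C_y = 13/4  [CD · EB = 65/2 ∩ 2·signedArea(CEB) = -315/2]
   → C = (7/4, 13/4)
3. A_x = 11/12  [A is the centroid of △DCE]
4. A_y = 3/4  [A is the centroid of △DCE]
   → A = (11/12, 3/4)

A = (11/12, 3/4)
C = (7/4, 13/4)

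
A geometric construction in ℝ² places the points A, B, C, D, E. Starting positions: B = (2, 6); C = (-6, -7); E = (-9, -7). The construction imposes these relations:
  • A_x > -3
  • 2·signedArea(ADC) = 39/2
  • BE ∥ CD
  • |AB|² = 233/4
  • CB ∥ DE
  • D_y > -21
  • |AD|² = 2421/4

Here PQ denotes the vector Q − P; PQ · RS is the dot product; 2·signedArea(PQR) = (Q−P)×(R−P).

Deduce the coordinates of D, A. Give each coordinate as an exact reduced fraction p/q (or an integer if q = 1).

1. D_x = -17  [CB ∥ DE ∩ BE ∥ CD]
2. D_y = -20  [CB ∥ DE ∩ BE ∥ CD]
   → D = (-17, -20)
3. A_x = -2  [line -13·x + 11·y + -41/2 = 0 ∩ |AD|² = 2421/4]
4. A_y = -1/2  [line -13·x + 11·y + -41/2 = 0 ∩ |AD|² = 2421/4]
   → A = (-2, -1/2)

A = (-2, -1/2)
D = (-17, -20)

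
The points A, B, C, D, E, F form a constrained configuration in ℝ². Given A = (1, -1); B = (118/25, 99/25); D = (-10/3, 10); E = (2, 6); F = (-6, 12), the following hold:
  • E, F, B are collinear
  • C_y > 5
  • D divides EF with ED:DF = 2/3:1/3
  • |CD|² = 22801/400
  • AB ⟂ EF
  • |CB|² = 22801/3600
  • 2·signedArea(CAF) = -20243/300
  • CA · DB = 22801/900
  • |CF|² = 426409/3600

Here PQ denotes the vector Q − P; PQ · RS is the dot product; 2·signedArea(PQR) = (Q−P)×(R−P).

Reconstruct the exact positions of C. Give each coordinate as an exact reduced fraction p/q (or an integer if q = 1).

1. C_x = 203/75  [2·signedArea(CAF) = -20243/300 ∩ CA · DB = 22801/900]
2. C_y = 547/100  [2·signedArea(CAF) = -20243/300 ∩ CA · DB = 22801/900]
   → C = (203/75, 547/100)

C = (203/75, 547/100)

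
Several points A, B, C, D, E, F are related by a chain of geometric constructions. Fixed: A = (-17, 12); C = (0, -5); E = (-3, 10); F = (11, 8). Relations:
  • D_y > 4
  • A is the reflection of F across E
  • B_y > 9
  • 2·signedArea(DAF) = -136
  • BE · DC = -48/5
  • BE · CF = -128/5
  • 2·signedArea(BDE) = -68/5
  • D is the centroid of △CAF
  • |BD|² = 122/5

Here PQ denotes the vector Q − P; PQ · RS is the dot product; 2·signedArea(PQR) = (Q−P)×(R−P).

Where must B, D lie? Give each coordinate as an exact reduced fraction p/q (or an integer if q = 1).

B = (-1/5, 48/5)
D = (-2, 5)

1. D_x = -2  [D is the centroid of △CAF]
2. D_y = 5  [D is the centroid of △CAF]
   → D = (-2, 5)
3. B_x = -1/5  [2·signedArea(BDE) = -68/5 ∩ BE · DC = -48/5]
4. B_y = 48/5  [2·signedArea(BDE) = -68/5 ∩ BE · DC = -48/5]
   → B = (-1/5, 48/5)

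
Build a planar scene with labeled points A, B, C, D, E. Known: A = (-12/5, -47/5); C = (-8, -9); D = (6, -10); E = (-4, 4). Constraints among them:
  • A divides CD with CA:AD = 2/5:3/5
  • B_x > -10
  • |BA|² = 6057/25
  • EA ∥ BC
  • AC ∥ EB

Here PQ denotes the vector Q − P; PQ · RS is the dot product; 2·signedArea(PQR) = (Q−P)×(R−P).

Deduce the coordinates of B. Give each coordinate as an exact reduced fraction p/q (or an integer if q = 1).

1. B_x = -48/5  [EA ∥ BC ∩ AC ∥ EB]
2. B_y = 22/5  [EA ∥ BC ∩ AC ∥ EB]
   → B = (-48/5, 22/5)

B = (-48/5, 22/5)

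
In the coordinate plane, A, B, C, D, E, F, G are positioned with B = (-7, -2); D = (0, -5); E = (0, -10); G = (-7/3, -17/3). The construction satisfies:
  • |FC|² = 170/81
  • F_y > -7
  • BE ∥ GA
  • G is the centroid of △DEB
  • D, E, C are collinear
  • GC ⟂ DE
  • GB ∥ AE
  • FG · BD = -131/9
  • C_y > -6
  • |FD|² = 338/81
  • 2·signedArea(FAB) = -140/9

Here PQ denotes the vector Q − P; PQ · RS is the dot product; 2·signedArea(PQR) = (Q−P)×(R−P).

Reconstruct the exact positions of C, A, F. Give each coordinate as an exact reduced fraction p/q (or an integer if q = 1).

1. C_x = 0  [D, E, C are collinear ∩ GC ⟂ DE]
2. C_y = -17/3  [D, E, C are collinear ∩ GC ⟂ DE]
   → C = (0, -17/3)
3. A_x = 14/3  [GB ∥ AE ∩ BE ∥ GA]
4. A_y = -41/3  [GB ∥ AE ∩ BE ∥ GA]
   → A = (14/3, -41/3)
5. F_x = -7/9  [2·signedArea(FAB) = -140/9 ∩ FG · BD = -131/9]
6. F_y = -62/9  [2·signedArea(FAB) = -140/9 ∩ FG · BD = -131/9]
   → F = (-7/9, -62/9)

A = (14/3, -41/3)
C = (0, -17/3)
F = (-7/9, -62/9)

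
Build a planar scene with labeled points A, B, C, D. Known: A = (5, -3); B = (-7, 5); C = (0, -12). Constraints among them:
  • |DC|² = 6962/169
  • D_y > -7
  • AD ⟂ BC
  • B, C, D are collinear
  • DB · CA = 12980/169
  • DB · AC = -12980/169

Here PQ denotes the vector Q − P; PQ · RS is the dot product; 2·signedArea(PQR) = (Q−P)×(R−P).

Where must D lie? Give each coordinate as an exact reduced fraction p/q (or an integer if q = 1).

D = (-413/169, -1025/169)

1. D_x = -413/169  [B, C, D are collinear ∩ AD ⟂ BC]
2. D_y = -1025/169  [B, C, D are collinear ∩ AD ⟂ BC]
   → D = (-413/169, -1025/169)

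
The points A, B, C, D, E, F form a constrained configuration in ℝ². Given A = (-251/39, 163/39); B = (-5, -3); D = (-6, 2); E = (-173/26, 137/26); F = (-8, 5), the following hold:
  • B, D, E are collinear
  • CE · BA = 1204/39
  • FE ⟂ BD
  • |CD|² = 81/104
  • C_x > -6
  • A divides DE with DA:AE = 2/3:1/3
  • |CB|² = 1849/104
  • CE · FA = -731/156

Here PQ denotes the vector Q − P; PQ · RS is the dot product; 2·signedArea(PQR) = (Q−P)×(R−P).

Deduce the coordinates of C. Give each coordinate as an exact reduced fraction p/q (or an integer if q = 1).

C = (-303/52, 59/52)

1. C_x = -303/52  [CE · FA = -731/156 ∩ CE · BA = 1204/39]
2. C_y = 59/52  [CE · FA = -731/156 ∩ CE · BA = 1204/39]
   → C = (-303/52, 59/52)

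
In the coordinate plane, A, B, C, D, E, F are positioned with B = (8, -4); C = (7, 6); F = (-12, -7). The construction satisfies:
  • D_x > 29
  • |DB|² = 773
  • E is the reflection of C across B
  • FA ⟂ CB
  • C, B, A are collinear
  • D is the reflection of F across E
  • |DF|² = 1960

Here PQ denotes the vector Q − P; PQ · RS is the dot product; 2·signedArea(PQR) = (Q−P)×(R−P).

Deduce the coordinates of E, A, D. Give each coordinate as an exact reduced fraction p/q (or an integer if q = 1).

A = (818/101, -504/101)
D = (30, -21)
E = (9, -14)

1. E_x = 9  [E is the reflection of C across B]
2. E_y = -14  [E is the reflection of C across B]
   → E = (9, -14)
3. A_x = 818/101  [C, B, A are collinear ∩ FA ⟂ CB]
4. A_y = -504/101  [C, B, A are collinear ∩ FA ⟂ CB]
   → A = (818/101, -504/101)
5. D_x = 30  [D is the reflection of F across E]
6. D_y = -21  [D is the reflection of F across E]
   → D = (30, -21)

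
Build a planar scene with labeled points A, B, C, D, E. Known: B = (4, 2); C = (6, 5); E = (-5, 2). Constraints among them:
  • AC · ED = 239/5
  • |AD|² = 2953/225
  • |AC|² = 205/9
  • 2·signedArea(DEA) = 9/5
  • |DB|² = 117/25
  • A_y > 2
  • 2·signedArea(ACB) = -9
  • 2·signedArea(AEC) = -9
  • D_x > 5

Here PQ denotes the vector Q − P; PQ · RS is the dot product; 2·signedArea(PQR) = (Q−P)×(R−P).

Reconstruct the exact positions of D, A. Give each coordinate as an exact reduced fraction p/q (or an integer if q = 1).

1. A_x = 5/3  [2·signedArea(AEC) = -9 ∩ 2·signedArea(ACB) = -9]
2. A_y = 3  [2·signedArea(AEC) = -9 ∩ 2·signedArea(ACB) = -9]
   → A = (5/3, 3)
3. D_x = 26/5  [2·signedArea(DEA) = 9/5 ∩ AC · ED = 239/5]
4. D_y = 19/5  [2·signedArea(DEA) = 9/5 ∩ AC · ED = 239/5]
   → D = (26/5, 19/5)

A = (5/3, 3)
D = (26/5, 19/5)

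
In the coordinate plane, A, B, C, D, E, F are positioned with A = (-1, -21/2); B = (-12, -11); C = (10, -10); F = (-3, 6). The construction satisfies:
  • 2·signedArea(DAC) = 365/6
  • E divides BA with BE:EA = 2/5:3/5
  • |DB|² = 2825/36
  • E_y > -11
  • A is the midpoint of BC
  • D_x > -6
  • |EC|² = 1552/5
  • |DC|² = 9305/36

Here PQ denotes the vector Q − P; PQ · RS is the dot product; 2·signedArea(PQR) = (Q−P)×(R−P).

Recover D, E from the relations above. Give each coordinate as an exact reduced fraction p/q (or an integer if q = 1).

D = (-16/3, -31/6)
E = (-38/5, -54/5)

1. D_x = -16/3  [line -1/2·x + 11·y + 325/6 = 0 ∩ |DB|² = 2825/36]
2. D_y = -31/6  [line -1/2·x + 11·y + 325/6 = 0 ∩ |DB|² = 2825/36]
   → D = (-16/3, -31/6)
3. E_x = -38/5  [E divides BA with BE:EA = 2/5:3/5]
4. E_y = -54/5  [E divides BA with BE:EA = 2/5:3/5]
   → E = (-38/5, -54/5)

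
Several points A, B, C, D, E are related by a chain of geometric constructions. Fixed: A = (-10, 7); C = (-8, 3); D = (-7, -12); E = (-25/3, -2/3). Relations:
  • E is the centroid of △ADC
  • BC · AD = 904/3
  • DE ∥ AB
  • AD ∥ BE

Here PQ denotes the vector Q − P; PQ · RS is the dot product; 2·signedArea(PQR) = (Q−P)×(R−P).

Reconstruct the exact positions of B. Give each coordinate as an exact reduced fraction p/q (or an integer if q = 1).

1. B_x = -34/3  [AD ∥ BE ∩ DE ∥ AB]
2. B_y = 55/3  [AD ∥ BE ∩ DE ∥ AB]
   → B = (-34/3, 55/3)

B = (-34/3, 55/3)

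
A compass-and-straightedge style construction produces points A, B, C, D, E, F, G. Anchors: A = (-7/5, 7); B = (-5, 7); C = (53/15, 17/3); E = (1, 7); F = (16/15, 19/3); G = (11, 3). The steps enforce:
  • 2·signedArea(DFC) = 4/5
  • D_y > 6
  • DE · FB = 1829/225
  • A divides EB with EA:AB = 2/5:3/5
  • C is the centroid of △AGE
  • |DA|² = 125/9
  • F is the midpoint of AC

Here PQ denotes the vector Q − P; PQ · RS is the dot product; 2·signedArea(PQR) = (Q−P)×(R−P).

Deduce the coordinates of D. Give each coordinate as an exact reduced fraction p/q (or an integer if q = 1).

1. D_x = 34/15  [DE · FB = 1829/225 ∩ 2·signedArea(DFC) = 4/5]
2. D_y = 19/3  [DE · FB = 1829/225 ∩ 2·signedArea(DFC) = 4/5]
   → D = (34/15, 19/3)

D = (34/15, 19/3)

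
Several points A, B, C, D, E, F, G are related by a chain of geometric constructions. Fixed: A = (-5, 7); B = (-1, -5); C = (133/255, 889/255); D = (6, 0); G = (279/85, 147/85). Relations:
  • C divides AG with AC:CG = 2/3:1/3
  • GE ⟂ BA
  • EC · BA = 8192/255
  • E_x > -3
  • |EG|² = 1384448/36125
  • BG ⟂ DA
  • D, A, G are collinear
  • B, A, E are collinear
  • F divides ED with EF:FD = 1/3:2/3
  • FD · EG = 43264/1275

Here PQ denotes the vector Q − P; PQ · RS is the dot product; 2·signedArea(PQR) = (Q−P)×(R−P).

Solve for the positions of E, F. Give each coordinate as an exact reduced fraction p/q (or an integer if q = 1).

E = (-1101/425, -97/425)
F = (116/425, -194/1275)

1. E_x = -1101/425  [B, A, E are collinear ∩ GE ⟂ BA]
2. E_y = -97/425  [B, A, E are collinear ∩ GE ⟂ BA]
   → E = (-1101/425, -97/425)
3. F_x = 116/425  [F divides ED with EF:FD = 1/3:2/3]
4. F_y = -194/1275  [F divides ED with EF:FD = 1/3:2/3]
   → F = (116/425, -194/1275)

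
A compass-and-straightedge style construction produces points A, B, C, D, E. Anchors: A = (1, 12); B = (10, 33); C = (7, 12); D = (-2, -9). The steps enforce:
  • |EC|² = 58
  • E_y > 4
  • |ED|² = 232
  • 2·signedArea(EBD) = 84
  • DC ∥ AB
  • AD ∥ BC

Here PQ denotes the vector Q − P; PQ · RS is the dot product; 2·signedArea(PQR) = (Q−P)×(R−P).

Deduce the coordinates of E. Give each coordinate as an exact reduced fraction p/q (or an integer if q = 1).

1. E_x = 4  [line 42·x + -12·y + -108 = 0 ∩ |ED|² = 232]
2. E_y = 5  [line 42·x + -12·y + -108 = 0 ∩ |ED|² = 232]
   → E = (4, 5)

E = (4, 5)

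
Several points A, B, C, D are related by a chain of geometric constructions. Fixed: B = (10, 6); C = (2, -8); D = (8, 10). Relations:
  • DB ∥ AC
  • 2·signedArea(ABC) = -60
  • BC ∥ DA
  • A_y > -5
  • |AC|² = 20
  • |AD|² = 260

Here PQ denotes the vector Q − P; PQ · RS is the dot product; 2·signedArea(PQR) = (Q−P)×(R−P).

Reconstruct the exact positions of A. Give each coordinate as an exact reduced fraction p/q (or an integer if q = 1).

1. A_x = 0  [DB ∥ AC ∩ BC ∥ DA]
2. A_y = -4  [DB ∥ AC ∩ BC ∥ DA]
   → A = (0, -4)

A = (0, -4)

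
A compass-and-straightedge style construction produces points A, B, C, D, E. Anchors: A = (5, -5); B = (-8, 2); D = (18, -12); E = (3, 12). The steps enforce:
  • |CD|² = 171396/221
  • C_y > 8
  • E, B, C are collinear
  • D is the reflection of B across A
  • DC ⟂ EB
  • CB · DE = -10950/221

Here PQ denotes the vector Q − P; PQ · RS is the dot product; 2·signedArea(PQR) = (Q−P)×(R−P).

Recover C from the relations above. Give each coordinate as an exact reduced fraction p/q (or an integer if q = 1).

1. C_x = -162/221  [E, B, C are collinear ∩ DC ⟂ EB]
2. C_y = 1902/221  [E, B, C are collinear ∩ DC ⟂ EB]
   → C = (-162/221, 1902/221)

C = (-162/221, 1902/221)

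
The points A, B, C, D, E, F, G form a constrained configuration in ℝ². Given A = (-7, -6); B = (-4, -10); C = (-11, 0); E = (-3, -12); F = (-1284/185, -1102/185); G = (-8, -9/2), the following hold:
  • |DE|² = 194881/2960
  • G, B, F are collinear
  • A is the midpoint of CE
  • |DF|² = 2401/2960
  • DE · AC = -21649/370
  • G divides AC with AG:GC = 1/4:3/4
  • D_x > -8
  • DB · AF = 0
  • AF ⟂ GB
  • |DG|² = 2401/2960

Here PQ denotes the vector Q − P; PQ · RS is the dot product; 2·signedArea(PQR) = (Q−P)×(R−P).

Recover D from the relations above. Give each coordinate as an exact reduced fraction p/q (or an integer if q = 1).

D = (-1382/185, -3869/740)

1. D_x = -1382/185  [DB · AF = 0 ∩ DE · AC = -21649/370]
2. D_y = -3869/740  [DB · AF = 0 ∩ DE · AC = -21649/370]
   → D = (-1382/185, -3869/740)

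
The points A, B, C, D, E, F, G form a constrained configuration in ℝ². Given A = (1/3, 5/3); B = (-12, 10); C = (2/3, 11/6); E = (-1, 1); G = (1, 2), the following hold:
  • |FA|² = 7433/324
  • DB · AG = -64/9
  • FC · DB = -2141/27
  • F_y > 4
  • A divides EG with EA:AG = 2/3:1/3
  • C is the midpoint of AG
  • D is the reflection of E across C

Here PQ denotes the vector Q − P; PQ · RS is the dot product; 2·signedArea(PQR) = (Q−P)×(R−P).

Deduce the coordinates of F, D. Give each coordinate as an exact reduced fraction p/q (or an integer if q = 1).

1. D_x = 7/3  [D is the reflection of E across C]
2. D_y = 8/3  [D is the reflection of E across C]
   → D = (7/3, 8/3)
3. F_x = -31/9  [line 43/3·x + -22/3·y + 2246/27 = 0 ∩ |FA|² = 7433/324]
4. F_y = 83/18  [line 43/3·x + -22/3·y + 2246/27 = 0 ∩ |FA|² = 7433/324]
   → F = (-31/9, 83/18)

D = (7/3, 8/3)
F = (-31/9, 83/18)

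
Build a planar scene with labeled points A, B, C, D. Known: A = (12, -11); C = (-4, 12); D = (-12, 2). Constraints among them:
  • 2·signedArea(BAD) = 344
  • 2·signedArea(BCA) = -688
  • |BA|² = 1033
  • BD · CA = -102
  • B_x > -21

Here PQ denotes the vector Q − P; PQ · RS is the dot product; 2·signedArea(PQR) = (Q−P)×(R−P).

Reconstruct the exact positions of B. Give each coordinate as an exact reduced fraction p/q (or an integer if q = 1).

B = (-20, -8)

1. B_x = -20  [2·signedArea(BAD) = 344 ∩ 2·signedArea(BCA) = -688]
2. B_y = -8  [2·signedArea(BAD) = 344 ∩ 2·signedArea(BCA) = -688]
   → B = (-20, -8)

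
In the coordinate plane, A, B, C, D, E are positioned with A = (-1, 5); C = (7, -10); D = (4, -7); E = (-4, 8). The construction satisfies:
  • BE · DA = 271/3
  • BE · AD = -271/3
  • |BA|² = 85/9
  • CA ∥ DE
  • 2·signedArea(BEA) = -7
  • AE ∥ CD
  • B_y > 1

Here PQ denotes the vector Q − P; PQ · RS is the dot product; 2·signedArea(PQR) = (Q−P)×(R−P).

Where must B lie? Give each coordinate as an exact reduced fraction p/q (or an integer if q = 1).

B = (-1/3, 2)

1. B_x = -1/3  [2·signedArea(BEA) = -7 ∩ BE · DA = 271/3]
2. B_y = 2  [2·signedArea(BEA) = -7 ∩ BE · DA = 271/3]
   → B = (-1/3, 2)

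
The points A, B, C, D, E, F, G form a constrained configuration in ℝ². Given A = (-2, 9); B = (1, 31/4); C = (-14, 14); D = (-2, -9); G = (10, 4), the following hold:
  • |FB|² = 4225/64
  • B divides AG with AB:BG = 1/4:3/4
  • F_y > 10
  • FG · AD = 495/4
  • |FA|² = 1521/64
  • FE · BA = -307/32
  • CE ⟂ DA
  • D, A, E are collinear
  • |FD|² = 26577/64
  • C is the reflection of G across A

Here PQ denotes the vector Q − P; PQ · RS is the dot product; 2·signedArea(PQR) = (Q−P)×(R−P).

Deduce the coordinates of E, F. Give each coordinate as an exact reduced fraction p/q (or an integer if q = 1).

E = (-2, 14)
F = (-13/2, 87/8)

1. E_x = -2  [D, A, E are collinear ∩ CE ⟂ DA]
2. E_y = 14  [D, A, E are collinear ∩ CE ⟂ DA]
   → E = (-2, 14)
3. F_x = -13/2  [FE · BA = -307/32 ∩ FG · AD = 495/4]
4. F_y = 87/8  [FE · BA = -307/32 ∩ FG · AD = 495/4]
   → F = (-13/2, 87/8)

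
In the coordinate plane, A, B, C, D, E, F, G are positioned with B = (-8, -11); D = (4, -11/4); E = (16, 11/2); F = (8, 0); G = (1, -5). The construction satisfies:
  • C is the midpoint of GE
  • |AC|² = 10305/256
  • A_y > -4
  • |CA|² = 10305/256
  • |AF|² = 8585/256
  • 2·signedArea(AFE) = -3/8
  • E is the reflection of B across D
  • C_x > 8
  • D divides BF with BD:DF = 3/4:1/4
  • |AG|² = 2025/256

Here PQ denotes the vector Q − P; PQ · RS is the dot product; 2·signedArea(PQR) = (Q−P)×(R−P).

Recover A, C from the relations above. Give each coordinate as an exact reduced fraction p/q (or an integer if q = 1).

1. A_x = 13/4  [line -11/2·x + 8·y + 355/8 = 0 ∩ |AG|² = 2025/256]
2. A_y = -53/16  [line -11/2·x + 8·y + 355/8 = 0 ∩ |AG|² = 2025/256]
   → A = (13/4, -53/16)
3. C_x = 17/2  [C is the midpoint of GE]
4. C_y = 1/4  [C is the midpoint of GE]
   → C = (17/2, 1/4)

A = (13/4, -53/16)
C = (17/2, 1/4)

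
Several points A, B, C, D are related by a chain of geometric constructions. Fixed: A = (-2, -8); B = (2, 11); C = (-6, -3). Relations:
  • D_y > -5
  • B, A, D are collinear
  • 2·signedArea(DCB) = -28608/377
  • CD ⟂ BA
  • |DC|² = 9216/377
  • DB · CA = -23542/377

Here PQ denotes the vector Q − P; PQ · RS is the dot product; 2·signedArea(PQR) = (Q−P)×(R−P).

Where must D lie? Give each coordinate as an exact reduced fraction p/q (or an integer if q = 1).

D = (-438/377, -1515/377)

1. D_x = -438/377  [B, A, D are collinear ∩ CD ⟂ BA]
2. D_y = -1515/377  [B, A, D are collinear ∩ CD ⟂ BA]
   → D = (-438/377, -1515/377)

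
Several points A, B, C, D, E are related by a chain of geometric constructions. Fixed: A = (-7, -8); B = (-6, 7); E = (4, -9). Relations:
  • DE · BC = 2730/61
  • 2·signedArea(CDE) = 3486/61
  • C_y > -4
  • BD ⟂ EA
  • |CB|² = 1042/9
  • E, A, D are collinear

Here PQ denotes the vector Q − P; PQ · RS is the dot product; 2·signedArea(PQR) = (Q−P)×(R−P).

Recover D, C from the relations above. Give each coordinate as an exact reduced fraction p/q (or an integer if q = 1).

C = (-3, -10/3)
D = (-449/61, -486/61)

1. D_x = -449/61  [E, A, D are collinear ∩ BD ⟂ EA]
2. D_y = -486/61  [E, A, D are collinear ∩ BD ⟂ EA]
   → D = (-449/61, -486/61)
3. C_x = -3  [2·signedArea(CDE) = 3486/61 ∩ DE · BC = 2730/61]
4. C_y = -10/3  [2·signedArea(CDE) = 3486/61 ∩ DE · BC = 2730/61]
   → C = (-3, -10/3)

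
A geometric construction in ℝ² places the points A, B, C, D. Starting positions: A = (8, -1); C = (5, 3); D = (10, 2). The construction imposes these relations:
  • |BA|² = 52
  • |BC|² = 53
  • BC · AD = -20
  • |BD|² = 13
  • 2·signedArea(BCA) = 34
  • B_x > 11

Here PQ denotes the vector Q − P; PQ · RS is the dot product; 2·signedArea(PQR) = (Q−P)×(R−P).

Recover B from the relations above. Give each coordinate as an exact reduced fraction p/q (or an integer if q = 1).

B = (12, 5)

1. B_x = 12  [BC · AD = -20 ∩ 2·signedArea(BCA) = 34]
2. B_y = 5  [BC · AD = -20 ∩ 2·signedArea(BCA) = 34]
   → B = (12, 5)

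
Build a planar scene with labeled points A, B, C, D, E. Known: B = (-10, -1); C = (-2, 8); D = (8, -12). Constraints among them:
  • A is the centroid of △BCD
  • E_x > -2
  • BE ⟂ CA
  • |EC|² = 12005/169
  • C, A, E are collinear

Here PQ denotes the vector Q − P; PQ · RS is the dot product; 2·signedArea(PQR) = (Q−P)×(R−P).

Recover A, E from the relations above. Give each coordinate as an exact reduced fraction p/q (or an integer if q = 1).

1. A_x = -4/3  [A is the centroid of △BCD]
2. A_y = -5/3  [A is the centroid of △BCD]
   → A = (-4/3, -5/3)
3. E_x = -240/169  [C, A, E are collinear ∩ BE ⟂ CA]
4. E_y = -69/169  [C, A, E are collinear ∩ BE ⟂ CA]
   → E = (-240/169, -69/169)

A = (-4/3, -5/3)
E = (-240/169, -69/169)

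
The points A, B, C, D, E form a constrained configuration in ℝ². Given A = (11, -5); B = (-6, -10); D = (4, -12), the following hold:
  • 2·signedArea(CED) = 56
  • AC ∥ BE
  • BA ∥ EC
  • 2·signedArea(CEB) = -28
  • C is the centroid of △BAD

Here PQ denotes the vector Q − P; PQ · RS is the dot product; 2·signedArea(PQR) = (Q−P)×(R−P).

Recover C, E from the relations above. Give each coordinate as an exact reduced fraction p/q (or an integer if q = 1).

C = (3, -9)
E = (-14, -14)

1. C_x = 3  [C is the centroid of △BAD]
2. C_y = -9  [C is the centroid of △BAD]
   → C = (3, -9)
3. E_x = -14  [BA ∥ EC ∩ AC ∥ BE]
4. E_y = -14  [BA ∥ EC ∩ AC ∥ BE]
   → E = (-14, -14)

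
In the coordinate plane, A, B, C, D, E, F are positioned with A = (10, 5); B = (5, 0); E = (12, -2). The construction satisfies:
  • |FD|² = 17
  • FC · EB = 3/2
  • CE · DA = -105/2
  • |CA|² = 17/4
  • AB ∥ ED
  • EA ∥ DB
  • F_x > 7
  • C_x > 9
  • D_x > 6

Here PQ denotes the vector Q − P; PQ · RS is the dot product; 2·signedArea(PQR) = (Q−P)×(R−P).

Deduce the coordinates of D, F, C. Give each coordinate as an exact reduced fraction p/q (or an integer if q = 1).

C = (19/2, 3)
D = (7, -7)
F = (8, -3)

1. D_x = 7  [EA ∥ DB ∩ AB ∥ ED]
2. D_y = -7  [EA ∥ DB ∩ AB ∥ ED]
   → D = (7, -7)
3. C_x = 19/2  [line -3·x + -12·y + 129/2 = 0 ∩ |CA|² = 17/4]
4. C_y = 3  [line -3·x + -12·y + 129/2 = 0 ∩ |CA|² = 17/4]
   → C = (19/2, 3)
5. F_x = 8  [line 7·x + -2·y + -62 = 0 ∩ |FD|² = 17]
6. F_y = -3  [line 7·x + -2·y + -62 = 0 ∩ |FD|² = 17]
   → F = (8, -3)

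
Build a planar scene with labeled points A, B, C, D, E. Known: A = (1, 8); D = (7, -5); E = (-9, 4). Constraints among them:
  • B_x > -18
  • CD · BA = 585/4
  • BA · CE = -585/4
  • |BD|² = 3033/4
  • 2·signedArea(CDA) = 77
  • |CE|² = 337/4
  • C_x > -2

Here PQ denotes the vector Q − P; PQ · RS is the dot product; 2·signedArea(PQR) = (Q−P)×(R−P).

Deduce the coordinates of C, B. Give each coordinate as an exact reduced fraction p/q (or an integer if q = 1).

B = (-17, 17/2)
C = (-1, -1/2)

1. C_x = -1  [line -13·x + -6·y + -16 = 0 ∩ |CE|² = 337/4]
2. C_y = -1/2  [line -13·x + -6·y + -16 = 0 ∩ |CE|² = 337/4]
   → C = (-1, -1/2)
3. B_x = -17  [line 8·x + -9/2·y + 697/4 = 0 ∩ |BD|² = 3033/4]
4. B_y = 17/2  [line 8·x + -9/2·y + 697/4 = 0 ∩ |BD|² = 3033/4]
   → B = (-17, 17/2)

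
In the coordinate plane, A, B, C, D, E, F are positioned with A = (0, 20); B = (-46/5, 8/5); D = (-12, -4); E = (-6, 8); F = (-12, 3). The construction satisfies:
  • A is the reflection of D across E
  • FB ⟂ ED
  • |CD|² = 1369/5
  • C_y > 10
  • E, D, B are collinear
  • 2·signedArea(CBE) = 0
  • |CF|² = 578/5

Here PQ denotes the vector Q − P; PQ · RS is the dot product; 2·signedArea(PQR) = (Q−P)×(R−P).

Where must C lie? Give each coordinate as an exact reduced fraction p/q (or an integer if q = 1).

C = (-23/5, 54/5)

1. C_x = -23/5  [line -32/5·x + 16/5·y + -64 = 0 ∩ |CD|² = 1369/5]
2. C_y = 54/5  [line -32/5·x + 16/5·y + -64 = 0 ∩ |CD|² = 1369/5]
   → C = (-23/5, 54/5)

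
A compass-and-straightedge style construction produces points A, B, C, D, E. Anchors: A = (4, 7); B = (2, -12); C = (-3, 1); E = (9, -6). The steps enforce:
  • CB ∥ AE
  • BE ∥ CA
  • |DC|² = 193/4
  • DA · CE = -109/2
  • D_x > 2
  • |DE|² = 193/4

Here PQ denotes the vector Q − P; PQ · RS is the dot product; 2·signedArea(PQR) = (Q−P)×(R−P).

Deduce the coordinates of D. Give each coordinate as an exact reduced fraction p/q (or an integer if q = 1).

1. D_x = 3  [line -12·x + 7·y + 107/2 = 0 ∩ |DE|² = 193/4]
2. D_y = -5/2  [line -12·x + 7·y + 107/2 = 0 ∩ |DE|² = 193/4]
   → D = (3, -5/2)

D = (3, -5/2)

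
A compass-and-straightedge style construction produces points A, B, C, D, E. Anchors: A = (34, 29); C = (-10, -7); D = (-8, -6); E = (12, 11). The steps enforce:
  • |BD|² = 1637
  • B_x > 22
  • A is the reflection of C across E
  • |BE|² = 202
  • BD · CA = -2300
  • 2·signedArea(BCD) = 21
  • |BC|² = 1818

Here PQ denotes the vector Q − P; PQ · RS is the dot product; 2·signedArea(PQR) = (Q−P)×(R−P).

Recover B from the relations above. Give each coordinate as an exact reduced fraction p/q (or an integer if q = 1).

B = (23, 20)

1. B_x = 23  [BD · CA = -2300 ∩ 2·signedArea(BCD) = 21]
2. B_y = 20  [BD · CA = -2300 ∩ 2·signedArea(BCD) = 21]
   → B = (23, 20)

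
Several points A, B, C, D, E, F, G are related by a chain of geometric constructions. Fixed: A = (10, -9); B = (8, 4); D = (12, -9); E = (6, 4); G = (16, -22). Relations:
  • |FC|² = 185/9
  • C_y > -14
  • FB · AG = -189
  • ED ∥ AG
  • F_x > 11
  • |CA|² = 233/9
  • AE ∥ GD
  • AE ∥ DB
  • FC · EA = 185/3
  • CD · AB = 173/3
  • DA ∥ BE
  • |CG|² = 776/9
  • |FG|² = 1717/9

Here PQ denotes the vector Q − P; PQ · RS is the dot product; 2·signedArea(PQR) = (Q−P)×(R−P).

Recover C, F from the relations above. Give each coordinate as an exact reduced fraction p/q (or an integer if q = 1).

1. F_x = 34/3  [line -6·x + 13·y + 185 = 0 ∩ |FG|² = 1717/9]
2. F_y = -9  [line -6·x + 13·y + 185 = 0 ∩ |FG|² = 1717/9]
   → F = (34/3, -9)
3. C_x = 38/3  [CD · AB = 173/3 ∩ FC · EA = 185/3]
4. C_y = -40/3  [CD · AB = 173/3 ∩ FC · EA = 185/3]
   → C = (38/3, -40/3)

C = (38/3, -40/3)
F = (34/3, -9)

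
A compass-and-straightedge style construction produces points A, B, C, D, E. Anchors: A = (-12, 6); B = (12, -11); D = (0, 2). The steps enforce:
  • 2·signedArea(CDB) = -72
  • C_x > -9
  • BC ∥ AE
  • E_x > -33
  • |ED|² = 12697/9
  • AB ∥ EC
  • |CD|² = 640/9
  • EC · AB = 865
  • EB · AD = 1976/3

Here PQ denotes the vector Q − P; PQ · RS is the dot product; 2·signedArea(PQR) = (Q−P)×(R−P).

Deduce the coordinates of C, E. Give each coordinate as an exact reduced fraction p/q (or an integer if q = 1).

1. E_x = -32  [line -12·x + 4·y + -1412/3 = 0 ∩ |ED|² = 12697/9]
2. E_y = 65/3  [line -12·x + 4·y + -1412/3 = 0 ∩ |ED|² = 12697/9]
   → E = (-32, 65/3)
3. C_x = -8  [2·signedArea(CDB) = -72 ∩ AB ∥ EC]
4. C_y = 14/3  [2·signedArea(CDB) = -72 ∩ AB ∥ EC]
   → C = (-8, 14/3)

C = (-8, 14/3)
E = (-32, 65/3)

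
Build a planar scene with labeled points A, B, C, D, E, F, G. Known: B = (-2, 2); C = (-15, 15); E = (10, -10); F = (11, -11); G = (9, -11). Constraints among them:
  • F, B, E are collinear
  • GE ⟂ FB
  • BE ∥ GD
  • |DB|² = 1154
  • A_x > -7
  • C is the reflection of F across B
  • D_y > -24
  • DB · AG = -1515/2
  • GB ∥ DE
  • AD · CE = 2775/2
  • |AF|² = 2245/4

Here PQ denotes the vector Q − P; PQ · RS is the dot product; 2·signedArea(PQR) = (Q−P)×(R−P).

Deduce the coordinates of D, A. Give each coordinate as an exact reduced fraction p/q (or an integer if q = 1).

A = (-6, 11/2)
D = (21, -23)

1. D_x = 21  [GB ∥ DE ∩ BE ∥ GD]
2. D_y = -23  [GB ∥ DE ∩ BE ∥ GD]
   → D = (21, -23)
3. A_x = -6  [AD · CE = 2775/2 ∩ DB · AG = -1515/2]
4. A_y = 11/2  [AD · CE = 2775/2 ∩ DB · AG = -1515/2]
   → A = (-6, 11/2)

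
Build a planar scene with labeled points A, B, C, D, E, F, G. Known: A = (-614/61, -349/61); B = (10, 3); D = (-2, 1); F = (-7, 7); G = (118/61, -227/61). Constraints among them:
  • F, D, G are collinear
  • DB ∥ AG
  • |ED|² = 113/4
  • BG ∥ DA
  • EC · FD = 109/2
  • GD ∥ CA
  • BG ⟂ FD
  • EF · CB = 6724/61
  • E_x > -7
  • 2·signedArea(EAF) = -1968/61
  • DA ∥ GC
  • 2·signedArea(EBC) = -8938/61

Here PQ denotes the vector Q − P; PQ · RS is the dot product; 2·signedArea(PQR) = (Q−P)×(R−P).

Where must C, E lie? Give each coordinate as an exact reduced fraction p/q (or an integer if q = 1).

C = (-374/61, -637/61)
E = (-801/122, -105/61)

1. C_x = -374/61  [GD ∥ CA ∩ DA ∥ GC]
2. C_y = -637/61  [GD ∥ CA ∩ DA ∥ GC]
   → C = (-374/61, -637/61)
3. E_x = -801/122  [2·signedArea(EAF) = -1968/61 ∩ EC · FD = 109/2]
4. E_y = -105/61  [2·signedArea(EAF) = -1968/61 ∩ EC · FD = 109/2]
   → E = (-801/122, -105/61)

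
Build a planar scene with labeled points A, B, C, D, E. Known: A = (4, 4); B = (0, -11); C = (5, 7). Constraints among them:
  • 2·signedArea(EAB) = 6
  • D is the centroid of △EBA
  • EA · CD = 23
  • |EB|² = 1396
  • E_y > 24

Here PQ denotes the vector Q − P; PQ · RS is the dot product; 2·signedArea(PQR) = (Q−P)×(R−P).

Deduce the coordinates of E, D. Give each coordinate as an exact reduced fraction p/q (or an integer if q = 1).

1. E_x = 10  [line 15·x + -4·y + -50 = 0 ∩ |EB|² = 1396]
2. E_y = 25  [line 15·x + -4·y + -50 = 0 ∩ |EB|² = 1396]
   → E = (10, 25)
3. D_x = 14/3  [D is the centroid of △EBA]
4. D_y = 6  [D is the centroid of △EBA]
   → D = (14/3, 6)

D = (14/3, 6)
E = (10, 25)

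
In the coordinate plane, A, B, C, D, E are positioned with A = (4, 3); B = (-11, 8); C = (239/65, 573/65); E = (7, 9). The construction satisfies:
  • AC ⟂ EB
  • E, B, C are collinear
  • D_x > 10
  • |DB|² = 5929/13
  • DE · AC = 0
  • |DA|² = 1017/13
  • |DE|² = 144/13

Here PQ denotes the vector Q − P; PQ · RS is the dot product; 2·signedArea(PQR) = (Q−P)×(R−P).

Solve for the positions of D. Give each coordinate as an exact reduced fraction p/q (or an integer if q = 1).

1. D_x = 671/65  [line 21/65·x + -378/65·y + 651/13 = 0 ∩ |DE|² = 144/13]
2. D_y = 597/65  [line 21/65·x + -378/65·y + 651/13 = 0 ∩ |DE|² = 144/13]
   → D = (671/65, 597/65)

D = (671/65, 597/65)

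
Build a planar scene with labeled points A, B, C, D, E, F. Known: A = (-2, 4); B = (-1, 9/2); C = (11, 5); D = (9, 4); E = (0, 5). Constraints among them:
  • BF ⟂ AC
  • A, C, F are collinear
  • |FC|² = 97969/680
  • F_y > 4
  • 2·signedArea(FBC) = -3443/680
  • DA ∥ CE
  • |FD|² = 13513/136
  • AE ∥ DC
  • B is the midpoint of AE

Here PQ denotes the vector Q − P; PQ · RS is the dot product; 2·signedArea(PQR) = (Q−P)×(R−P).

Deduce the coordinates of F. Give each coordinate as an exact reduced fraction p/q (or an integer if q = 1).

F = (-329/340, 1387/340)

1. F_x = -329/340  [A, C, F are collinear ∩ BF ⟂ AC]
2. F_y = 1387/340  [A, C, F are collinear ∩ BF ⟂ AC]
   → F = (-329/340, 1387/340)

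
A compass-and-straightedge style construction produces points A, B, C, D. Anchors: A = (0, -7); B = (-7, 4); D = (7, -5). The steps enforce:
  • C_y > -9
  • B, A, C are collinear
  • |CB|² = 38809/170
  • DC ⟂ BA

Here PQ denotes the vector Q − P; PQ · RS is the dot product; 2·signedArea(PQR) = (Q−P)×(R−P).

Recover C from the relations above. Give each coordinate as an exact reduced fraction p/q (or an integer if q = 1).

1. C_x = 189/170  [B, A, C are collinear ∩ DC ⟂ BA]
2. C_y = -1487/170  [B, A, C are collinear ∩ DC ⟂ BA]
   → C = (189/170, -1487/170)

C = (189/170, -1487/170)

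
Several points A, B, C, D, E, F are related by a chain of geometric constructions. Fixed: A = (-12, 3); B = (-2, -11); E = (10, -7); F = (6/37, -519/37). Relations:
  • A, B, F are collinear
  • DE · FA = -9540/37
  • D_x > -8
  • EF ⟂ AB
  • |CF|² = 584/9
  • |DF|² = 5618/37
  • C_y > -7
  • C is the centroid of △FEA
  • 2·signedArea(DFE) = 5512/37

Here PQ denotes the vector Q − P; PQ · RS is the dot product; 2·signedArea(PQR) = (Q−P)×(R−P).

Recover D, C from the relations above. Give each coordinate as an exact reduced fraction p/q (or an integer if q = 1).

1. D_x = -7  [line 450/37·x + -630/37·y + 630/37 = 0 ∩ |DF|² = 5618/37]
2. D_y = -4  [line 450/37·x + -630/37·y + 630/37 = 0 ∩ |DF|² = 5618/37]
   → D = (-7, -4)
3. C_x = -68/111  [C is the centroid of △FEA]
4. C_y = -667/111  [C is the centroid of △FEA]
   → C = (-68/111, -667/111)

C = (-68/111, -667/111)
D = (-7, -4)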